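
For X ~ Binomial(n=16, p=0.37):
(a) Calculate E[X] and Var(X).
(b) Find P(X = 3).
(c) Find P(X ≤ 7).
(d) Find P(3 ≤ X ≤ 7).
(a) E[X] = 5.9200, Var(X) = 3.7296
(b) P(X = 3) = 0.069859
(c) P(X ≤ 7) = 0.795193
(d) P(3 ≤ X ≤ 7) = 0.763301

We have X ~ Binomial(n=16, p=0.37).

(a) Moments:
E[X] = 5.9200
Var(X) = 3.7296
σ = √Var(X) = 1.9312

(b) Point probability using PMF:
P(X = 3) = 0.069859

(c) Cumulative probability using CDF:
P(X ≤ 7) = F(7) = 0.795193

(d) Range probability:
P(3 ≤ X ≤ 7) = P(X ≤ 7) - P(X ≤ 2)
                   = F(7) - F(2)
                   = 0.795193 - 0.031891
                   = 0.763301

This means approximately 76.3% of outcomes fall in the interval [3, 7].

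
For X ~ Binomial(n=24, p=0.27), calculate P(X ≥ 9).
0.174987

We have X ~ Binomial(n=24, p=0.27).

For discrete distributions, P(X ≥ 9) = 1 - P(X ≤ 8).

P(X ≤ 8) = 0.825013
P(X ≥ 9) = 1 - 0.825013 = 0.174987

So there's approximately a 17.5% chance that X is at least 9.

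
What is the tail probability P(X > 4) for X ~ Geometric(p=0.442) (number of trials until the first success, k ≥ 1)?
0.096948

We have X ~ Geometric(p=0.442) (number of trials until the first success, k ≥ 1).

P(X > 4) = 1 - P(X ≤ 4)
                = 1 - F(4)
                = 1 - 0.903052
                = 0.096948

So there's approximately a 9.7% chance that X exceeds 4.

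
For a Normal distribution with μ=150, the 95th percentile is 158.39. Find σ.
σ = 5.1008

For X ~ Normal(μ, σ), the p-th percentile satisfies x = μ + z_p × σ,
where z_p = Φ⁻¹(p) is the standard normal quantile.

Step 1: z_{0.95} = Φ⁻¹(0.95) = 1.6449

Step 2: Solve for σ:
158.39 = 150 + 1.6449 × σ
σ = (158.39 - 150) / 1.6449
σ = 8.39 / 1.6449
σ = 5.1008

Verification: μ + z × σ = 150 + 1.6449 × 5.1008 = 158.39 ✓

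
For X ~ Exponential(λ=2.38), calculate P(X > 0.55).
0.270090

We have X ~ Exponential(λ=2.38).

P(X > 0.55) = 1 - P(X ≤ 0.55)
                = 1 - F(0.55)
                = 1 - 0.729910
                = 0.270090

So there's approximately a 27.0% chance that X exceeds 0.55.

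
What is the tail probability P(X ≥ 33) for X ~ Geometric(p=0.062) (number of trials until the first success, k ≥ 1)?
0.128971

We have X ~ Geometric(p=0.062) (number of trials until the first success, k ≥ 1).

For discrete distributions, P(X ≥ 33) = 1 - P(X ≤ 32).

P(X ≤ 32) = 0.871029
P(X ≥ 33) = 1 - 0.871029 = 0.128971

So there's approximately a 12.9% chance that X is at least 33.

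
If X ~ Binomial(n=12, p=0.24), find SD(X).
1.4795

We have X ~ Binomial(n=12, p=0.24).

For a Binomial distribution with n=12, p=0.24:
σ = √Var(X) = 1.4795

The standard deviation is the square root of the variance.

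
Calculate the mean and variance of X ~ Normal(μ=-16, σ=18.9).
E[X] = -16.0000, Var(X) = 357.2100

We have X ~ Normal(μ=-16, σ=18.9).

For a Normal distribution with μ=-16, σ=18.9:

Expected value:
E[X] = -16.0000

Variance:
Var(X) = 357.2100

Standard deviation:
σ = √Var(X) = 18.9000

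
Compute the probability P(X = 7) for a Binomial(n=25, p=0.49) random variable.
0.017763

We have X ~ Binomial(n=25, p=0.49).

For a Binomial distribution, the PMF gives us the probability of each outcome.

Using the PMF formula:
P(X = 7) = 0.017763

Rounded to 4 decimal places: 0.0178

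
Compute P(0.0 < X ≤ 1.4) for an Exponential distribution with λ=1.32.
0.842448

We have X ~ Exponential(λ=1.32).

To find P(0.0 < X ≤ 1.4), we use:
P(0.0 < X ≤ 1.4) = P(X ≤ 1.4) - P(X ≤ 0.0)
                 = F(1.4) - F(0.0)
                 = 0.842448 - 0.000000
                 = 0.842448

So there's approximately a 84.2% chance that X falls in this range.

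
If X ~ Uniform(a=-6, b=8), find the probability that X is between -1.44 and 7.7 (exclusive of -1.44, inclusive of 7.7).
0.652857

We have X ~ Uniform(a=-6, b=8).

To find P(-1.44 < X ≤ 7.7), we use:
P(-1.44 < X ≤ 7.7) = P(X ≤ 7.7) - P(X ≤ -1.44)
                 = F(7.7) - F(-1.44)
                 = 0.978571 - 0.325714
                 = 0.652857

So there's approximately a 65.3% chance that X falls in this range.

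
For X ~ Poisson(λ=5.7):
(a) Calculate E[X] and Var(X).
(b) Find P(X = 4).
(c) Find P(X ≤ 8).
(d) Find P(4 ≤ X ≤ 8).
(a) E[X] = 5.7000, Var(X) = 5.7000
(b) P(X = 4) = 0.147167
(c) P(X ≤ 8) = 0.876618
(d) P(4 ≤ X ≤ 8) = 0.696570

We have X ~ Poisson(λ=5.7).

(a) Moments:
E[X] = 5.7000
Var(X) = 5.7000
σ = √Var(X) = 2.3875

(b) Point probability using PMF:
P(X = 4) = 0.147167

(c) Cumulative probability using CDF:
P(X ≤ 8) = F(8) = 0.876618

(d) Range probability:
P(4 ≤ X ≤ 8) = P(X ≤ 8) - P(X ≤ 3)
                   = F(8) - F(3)
                   = 0.876618 - 0.180048
                   = 0.696570

This means approximately 69.7% of outcomes fall in the interval [4, 8].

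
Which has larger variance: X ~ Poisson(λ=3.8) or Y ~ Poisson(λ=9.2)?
Y has larger variance (9.2000 > 3.8000)

Compute the variance for each distribution:

X ~ Poisson(λ=3.8):
Var(X) = 3.8000

Y ~ Poisson(λ=9.2):
Var(Y) = 9.2000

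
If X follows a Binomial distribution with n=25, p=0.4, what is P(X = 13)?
0.075967

We have X ~ Binomial(n=25, p=0.4).

For a Binomial distribution, the PMF gives us the probability of each outcome.

Using the PMF formula:
P(X = 13) = 0.075967

Rounded to 4 decimal places: 0.0760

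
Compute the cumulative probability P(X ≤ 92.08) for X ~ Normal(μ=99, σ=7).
0.161436

We have X ~ Normal(μ=99, σ=7).

The CDF gives us P(X ≤ k).

Using the CDF:
P(X ≤ 92.08) = 0.161436

This means there's approximately a 16.1% chance that X is at most 92.08.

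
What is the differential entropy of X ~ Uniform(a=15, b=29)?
2.6391 nats

We have X ~ Uniform(a=15, b=29).

The differential entropy measures the uncertainty or information content of the distribution.

For a Uniform distribution with a=15, b=29:
h(X) = 2.6391 nats

(In bits, this would be 3.8074 bits.)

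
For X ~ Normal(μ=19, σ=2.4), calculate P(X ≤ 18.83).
0.471765

We have X ~ Normal(μ=19, σ=2.4).

The CDF gives us P(X ≤ k).

Using the CDF:
P(X ≤ 18.83) = 0.471765

This means there's approximately a 47.2% chance that X is at most 18.83.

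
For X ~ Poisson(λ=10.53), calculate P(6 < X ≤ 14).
0.785898

We have X ~ Poisson(λ=10.53).

To find P(6 < X ≤ 14), we use:
P(6 < X ≤ 14) = P(X ≤ 14) - P(X ≤ 6)
                 = F(14) - F(6)
                 = 0.886002 - 0.100105
                 = 0.785898

So there's approximately a 78.6% chance that X falls in this range.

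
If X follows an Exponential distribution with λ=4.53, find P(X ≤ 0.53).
0.909364

We have X ~ Exponential(λ=4.53).

The CDF gives us P(X ≤ k).

Using the CDF:
P(X ≤ 0.53) = 0.909364

This means there's approximately a 90.9% chance that X is at most 0.53.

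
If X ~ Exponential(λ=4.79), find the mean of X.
0.2088

We have X ~ Exponential(λ=4.79).

For an Exponential distribution with λ=4.79:
E[X] = 0.2088

This is the expected (average) value of X.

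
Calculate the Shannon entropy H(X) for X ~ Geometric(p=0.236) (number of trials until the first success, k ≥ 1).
2.3154 nats

We have X ~ Geometric(p=0.236) (number of trials until the first success, k ≥ 1).

The Shannon entropy measures the uncertainty or information content of the distribution.

For a Geometric distribution with p=0.236 (number of trials until the first success, k ≥ 1):
H(X) = 2.3154 nats

(In bits, this would be 3.3404 bits.)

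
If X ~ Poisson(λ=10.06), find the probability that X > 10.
0.424466

We have X ~ Poisson(λ=10.06).

P(X > 10) = 1 - P(X ≤ 10)
                = 1 - F(10)
                = 1 - 0.575534
                = 0.424466

So there's approximately a 42.4% chance that X exceeds 10.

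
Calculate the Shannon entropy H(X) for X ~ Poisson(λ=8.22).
2.4613 nats

We have X ~ Poisson(λ=8.22).

The Shannon entropy measures the uncertainty or information content of the distribution.

For a Poisson distribution with λ=8.22:
H(X) = 2.4613 nats

(In bits, this would be 3.5509 bits.)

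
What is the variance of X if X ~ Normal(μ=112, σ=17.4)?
302.7600

We have X ~ Normal(μ=112, σ=17.4).

For a Normal distribution with μ=112, σ=17.4:
Var(X) = 302.7600

The variance measures the spread of the distribution around the mean.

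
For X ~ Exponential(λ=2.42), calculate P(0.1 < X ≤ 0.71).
0.605667

We have X ~ Exponential(λ=2.42).

To find P(0.1 < X ≤ 0.71), we use:
P(0.1 < X ≤ 0.71) = P(X ≤ 0.71) - P(X ≤ 0.1)
                 = F(0.71) - F(0.1)
                 = 0.820611 - 0.214944
                 = 0.605667

So there's approximately a 60.6% chance that X falls in this range.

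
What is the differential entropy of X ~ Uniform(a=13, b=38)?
3.2189 nats

We have X ~ Uniform(a=13, b=38).

The differential entropy measures the uncertainty or information content of the distribution.

For a Uniform distribution with a=13, b=38:
h(X) = 3.2189 nats

(In bits, this would be 4.6439 bits.)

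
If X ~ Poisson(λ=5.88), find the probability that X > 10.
0.037861

We have X ~ Poisson(λ=5.88).

P(X > 10) = 1 - P(X ≤ 10)
                = 1 - F(10)
                = 1 - 0.962139
                = 0.037861

So there's approximately a 3.8% chance that X exceeds 10.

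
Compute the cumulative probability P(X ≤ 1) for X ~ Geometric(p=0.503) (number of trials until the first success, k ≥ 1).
0.503000

We have X ~ Geometric(p=0.503) (number of trials until the first success, k ≥ 1).

The CDF gives us P(X ≤ k).

Using the CDF:
P(X ≤ 1) = 0.503000

This means there's approximately a 50.3% chance that X is at most 1.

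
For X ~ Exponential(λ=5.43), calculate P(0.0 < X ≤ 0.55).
0.949536

We have X ~ Exponential(λ=5.43).

To find P(0.0 < X ≤ 0.55), we use:
P(0.0 < X ≤ 0.55) = P(X ≤ 0.55) - P(X ≤ 0.0)
                 = F(0.55) - F(0.0)
                 = 0.949536 - 0.000000
                 = 0.949536

So there's approximately a 95.0% chance that X falls in this range.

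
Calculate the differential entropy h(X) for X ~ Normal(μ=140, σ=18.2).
4.3204 nats

We have X ~ Normal(μ=140, σ=18.2).

The differential entropy measures the uncertainty or information content of the distribution.

For a Normal distribution with μ=140, σ=18.2:
h(X) = 4.3204 nats

(In bits, this would be 6.2330 bits.)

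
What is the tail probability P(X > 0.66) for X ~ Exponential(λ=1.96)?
0.274282

We have X ~ Exponential(λ=1.96).

P(X > 0.66) = 1 - P(X ≤ 0.66)
                = 1 - F(0.66)
                = 1 - 0.725718
                = 0.274282

So there's approximately a 27.4% chance that X exceeds 0.66.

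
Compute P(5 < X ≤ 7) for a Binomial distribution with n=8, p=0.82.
0.634766

We have X ~ Binomial(n=8, p=0.82).

To find P(5 < X ≤ 7), we use:
P(5 < X ≤ 7) = P(X ≤ 7) - P(X ≤ 5)
                 = F(7) - F(5)
                 = 0.795586 - 0.160820
                 = 0.634766

So there's approximately a 63.5% chance that X falls in this range.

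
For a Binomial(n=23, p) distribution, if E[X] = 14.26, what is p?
p = 0.62

For a Binomial(n, p) distribution:
E[X] = n × p

Given n = 23 and E[X] = 14.26:
14.26 = 23 × p
p = 14.26 / 23 = 0.62

Verification: Binomial(23, 0.62) has E[X] = 14.26 ✓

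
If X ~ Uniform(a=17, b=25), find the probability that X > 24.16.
0.105000

We have X ~ Uniform(a=17, b=25).

P(X > 24.16) = 1 - P(X ≤ 24.16)
                = 1 - F(24.16)
                = 1 - 0.895000
                = 0.105000

So there's approximately a 10.5% chance that X exceeds 24.16.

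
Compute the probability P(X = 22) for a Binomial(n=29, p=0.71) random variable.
0.143817

We have X ~ Binomial(n=29, p=0.71).

For a Binomial distribution, the PMF gives us the probability of each outcome.

Using the PMF formula:
P(X = 22) = 0.143817

Rounded to 4 decimal places: 0.1438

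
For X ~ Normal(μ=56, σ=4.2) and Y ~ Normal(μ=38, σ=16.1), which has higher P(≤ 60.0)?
Y has higher probability (P(Y ≤ 60.0) = 0.9141 > P(X ≤ 60.0) = 0.8295)

Compute P(≤ 60.0) for each distribution:

X ~ Normal(μ=56, σ=4.2):
P(X ≤ 60.0) = 0.8295

Y ~ Normal(μ=38, σ=16.1):
P(Y ≤ 60.0) = 0.9141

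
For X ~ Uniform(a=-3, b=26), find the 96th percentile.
24.8400

We have X ~ Uniform(a=-3, b=26).

We want to find x such that P(X ≤ x) = 0.96.

This is the 96th percentile, which means 96% of values fall below this point.

Using the inverse CDF (quantile function):
x = F⁻¹(0.96) = 24.8400

Verification: P(X ≤ 24.8400) = 0.96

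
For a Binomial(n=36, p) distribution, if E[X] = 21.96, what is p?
p = 0.61

For a Binomial(n, p) distribution:
E[X] = n × p

Given n = 36 and E[X] = 21.96:
21.96 = 36 × p
p = 21.96 / 36 = 0.61

Verification: Binomial(36, 0.61) has E[X] = 21.96 ✓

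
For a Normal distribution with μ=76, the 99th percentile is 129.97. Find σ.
σ = 23.1995

For X ~ Normal(μ, σ), the p-th percentile satisfies x = μ + z_p × σ,
where z_p = Φ⁻¹(p) is the standard normal quantile.

Step 1: z_{0.99} = Φ⁻¹(0.99) = 2.3263

Step 2: Solve for σ:
129.97 = 76 + 2.3263 × σ
σ = (129.97 - 76) / 2.3263
σ = 53.97 / 2.3263
σ = 23.1995

Verification: μ + z × σ = 76 + 2.3263 × 23.1995 = 129.97 ✓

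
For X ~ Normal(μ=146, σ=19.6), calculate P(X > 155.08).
0.321587

We have X ~ Normal(μ=146, σ=19.6).

P(X > 155.08) = 1 - P(X ≤ 155.08)
                = 1 - F(155.08)
                = 1 - 0.678413
                = 0.321587

So there's approximately a 32.2% chance that X exceeds 155.08.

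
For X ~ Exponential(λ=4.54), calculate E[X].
0.2203

We have X ~ Exponential(λ=4.54).

For an Exponential distribution with λ=4.54:
E[X] = 0.2203

This is the expected (average) value of X.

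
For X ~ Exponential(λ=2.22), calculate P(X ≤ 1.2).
0.930331

We have X ~ Exponential(λ=2.22).

The CDF gives us P(X ≤ k).

Using the CDF:
P(X ≤ 1.2) = 0.930331

This means there's approximately a 93.0% chance that X is at most 1.2.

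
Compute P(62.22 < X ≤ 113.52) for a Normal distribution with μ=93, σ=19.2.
0.802955

We have X ~ Normal(μ=93, σ=19.2).

To find P(62.22 < X ≤ 113.52), we use:
P(62.22 < X ≤ 113.52) = P(X ≤ 113.52) - P(X ≤ 62.22)
                 = F(113.52) - F(62.22)
                 = 0.857409 - 0.054454
                 = 0.802955

So there's approximately a 80.3% chance that X falls in this range.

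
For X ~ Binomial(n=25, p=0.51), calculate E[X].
12.7500

We have X ~ Binomial(n=25, p=0.51).

For a Binomial distribution with n=25, p=0.51:
E[X] = 12.7500

This is the expected (average) value of X.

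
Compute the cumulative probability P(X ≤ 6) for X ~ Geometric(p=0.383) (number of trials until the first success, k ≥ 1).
0.944829

We have X ~ Geometric(p=0.383) (number of trials until the first success, k ≥ 1).

The CDF gives us P(X ≤ k).

Using the CDF:
P(X ≤ 6) = 0.944829

This means there's approximately a 94.5% chance that X is at most 6.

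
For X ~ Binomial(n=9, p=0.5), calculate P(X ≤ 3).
0.253906

We have X ~ Binomial(n=9, p=0.5).

The CDF gives us P(X ≤ k).

Using the CDF:
P(X ≤ 3) = 0.253906

This means there's approximately a 25.4% chance that X is at most 3.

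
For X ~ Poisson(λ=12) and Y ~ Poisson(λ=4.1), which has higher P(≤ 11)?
Y has higher probability (P(Y ≤ 11) = 0.9989 > P(X ≤ 11) = 0.4616)

Compute P(≤ 11) for each distribution:

X ~ Poisson(λ=12):
P(X ≤ 11) = 0.4616

Y ~ Poisson(λ=4.1):
P(Y ≤ 11) = 0.9989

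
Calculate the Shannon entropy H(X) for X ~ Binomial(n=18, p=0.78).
1.9716 nats

We have X ~ Binomial(n=18, p=0.78).

The Shannon entropy measures the uncertainty or information content of the distribution.

For a Binomial distribution with n=18, p=0.78:
H(X) = 1.9716 nats

(In bits, this would be 2.8444 bits.)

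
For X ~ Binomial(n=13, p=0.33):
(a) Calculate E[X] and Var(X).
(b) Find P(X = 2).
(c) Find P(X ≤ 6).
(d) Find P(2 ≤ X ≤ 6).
(a) E[X] = 4.2900, Var(X) = 2.8743
(b) P(X = 2) = 0.103740
(c) P(X ≤ 6) = 0.901210
(d) P(2 ≤ X ≤ 6) = 0.860624

We have X ~ Binomial(n=13, p=0.33).

(a) Moments:
E[X] = 4.2900
Var(X) = 2.8743
σ = √Var(X) = 1.6954

(b) Point probability using PMF:
P(X = 2) = 0.103740

(c) Cumulative probability using CDF:
P(X ≤ 6) = F(6) = 0.901210

(d) Range probability:
P(2 ≤ X ≤ 6) = P(X ≤ 6) - P(X ≤ 1)
                   = F(6) - F(1)
                   = 0.901210 - 0.040586
                   = 0.860624

This means approximately 86.1% of outcomes fall in the interval [2, 6].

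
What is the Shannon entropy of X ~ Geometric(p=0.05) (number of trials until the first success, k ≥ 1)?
3.9703 nats

We have X ~ Geometric(p=0.05) (number of trials until the first success, k ≥ 1).

The Shannon entropy measures the uncertainty or information content of the distribution.

For a Geometric distribution with p=0.05 (number of trials until the first success, k ≥ 1):
H(X) = 3.9703 nats

(In bits, this would be 5.7279 bits.)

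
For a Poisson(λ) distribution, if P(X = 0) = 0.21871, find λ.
λ = 1.5200

For a Poisson(λ) distribution, the PMF at 0 is:
P(X = 0) = λ^0 e^(-λ) / 0! = e^(-λ)

Given P(X = 0) = 0.21871:
e^(-λ) = 0.21871
-λ = ln(0.21871)
λ = -ln(0.21871) = 1.5200

Verification: e^(-1.5200) = 0.21871 ✓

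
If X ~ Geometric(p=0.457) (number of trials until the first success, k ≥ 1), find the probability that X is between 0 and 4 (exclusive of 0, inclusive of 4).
0.913064

We have X ~ Geometric(p=0.457) (number of trials until the first success, k ≥ 1).

To find P(0 < X ≤ 4), we use:
P(0 < X ≤ 4) = P(X ≤ 4) - P(X ≤ 0)
                 = F(4) - F(0)
                 = 0.913064 - 0.000000
                 = 0.913064

So there's approximately a 91.3% chance that X falls in this range.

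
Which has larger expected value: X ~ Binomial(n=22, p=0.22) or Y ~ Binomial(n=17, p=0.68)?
Y has larger mean (11.5600 > 4.8400)

Compute the expected value for each distribution:

X ~ Binomial(n=22, p=0.22):
E[X] = 4.8400

Y ~ Binomial(n=17, p=0.68):
E[Y] = 11.5600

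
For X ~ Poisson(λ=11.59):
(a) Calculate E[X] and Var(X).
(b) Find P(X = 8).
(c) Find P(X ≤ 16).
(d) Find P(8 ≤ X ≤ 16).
(a) E[X] = 11.5900, Var(X) = 11.5900
(b) P(X = 8) = 0.074761
(c) P(X ≤ 16) = 0.919452
(d) P(8 ≤ X ≤ 16) = 0.810445

We have X ~ Poisson(λ=11.59).

(a) Moments:
E[X] = 11.5900
Var(X) = 11.5900
σ = √Var(X) = 3.4044

(b) Point probability using PMF:
P(X = 8) = 0.074761

(c) Cumulative probability using CDF:
P(X ≤ 16) = F(16) = 0.919452

(d) Range probability:
P(8 ≤ X ≤ 16) = P(X ≤ 16) - P(X ≤ 7)
                   = F(16) - F(7)
                   = 0.919452 - 0.109007
                   = 0.810445

This means approximately 81.0% of outcomes fall in the interval [8, 16].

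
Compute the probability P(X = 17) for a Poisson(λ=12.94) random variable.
0.053956

We have X ~ Poisson(λ=12.94).

For a Poisson distribution, the PMF gives us the probability of each outcome.

Using the PMF formula:
P(X = 17) = 0.053956

Rounded to 4 decimal places: 0.0540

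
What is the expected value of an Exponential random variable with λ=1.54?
0.6494

We have X ~ Exponential(λ=1.54).

For an Exponential distribution with λ=1.54:
E[X] = 0.6494

This is the expected (average) value of X.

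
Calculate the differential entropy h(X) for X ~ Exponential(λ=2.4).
0.1245 nats

We have X ~ Exponential(λ=2.4).

The differential entropy measures the uncertainty or information content of the distribution.

For an Exponential distribution with λ=2.4:
h(X) = 0.1245 nats

(In bits, this would be 0.1797 bits.)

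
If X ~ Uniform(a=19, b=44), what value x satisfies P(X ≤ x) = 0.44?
30.0000

We have X ~ Uniform(a=19, b=44).

We want to find x such that P(X ≤ x) = 0.44.

This is the 44th percentile, which means 44% of values fall below this point.

Using the inverse CDF (quantile function):
x = F⁻¹(0.44) = 30.0000

Verification: P(X ≤ 30.0000) = 0.44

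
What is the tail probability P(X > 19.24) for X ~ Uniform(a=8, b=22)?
0.197143

We have X ~ Uniform(a=8, b=22).

P(X > 19.24) = 1 - P(X ≤ 19.24)
                = 1 - F(19.24)
                = 1 - 0.802857
                = 0.197143

So there's approximately a 19.7% chance that X exceeds 19.24.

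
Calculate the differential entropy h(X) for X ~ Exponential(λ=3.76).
-0.3244 nats

We have X ~ Exponential(λ=3.76).

The differential entropy measures the uncertainty or information content of the distribution.

For an Exponential distribution with λ=3.76:
h(X) = -0.3244 nats

(In bits, this would be -0.4680 bits.)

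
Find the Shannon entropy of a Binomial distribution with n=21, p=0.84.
1.9192 nats

We have X ~ Binomial(n=21, p=0.84).

The Shannon entropy measures the uncertainty or information content of the distribution.

For a Binomial distribution with n=21, p=0.84:
H(X) = 1.9192 nats

(In bits, this would be 2.7688 bits.)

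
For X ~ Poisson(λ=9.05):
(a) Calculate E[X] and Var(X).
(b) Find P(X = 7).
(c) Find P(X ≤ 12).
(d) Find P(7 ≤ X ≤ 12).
(a) E[X] = 9.0500, Var(X) = 9.0500
(b) P(X = 7) = 0.115810
(c) P(X ≤ 12) = 0.872105
(d) P(7 ≤ X ≤ 12) = 0.669841

We have X ~ Poisson(λ=9.05).

(a) Moments:
E[X] = 9.0500
Var(X) = 9.0500
σ = √Var(X) = 3.0083

(b) Point probability using PMF:
P(X = 7) = 0.115810

(c) Cumulative probability using CDF:
P(X ≤ 12) = F(12) = 0.872105

(d) Range probability:
P(7 ≤ X ≤ 12) = P(X ≤ 12) - P(X ≤ 6)
                   = F(12) - F(6)
                   = 0.872105 - 0.202264
                   = 0.669841

This means approximately 67.0% of outcomes fall in the interval [7, 12].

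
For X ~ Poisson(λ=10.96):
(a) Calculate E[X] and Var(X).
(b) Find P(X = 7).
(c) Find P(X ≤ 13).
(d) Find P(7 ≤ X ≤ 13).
(a) E[X] = 10.9600, Var(X) = 10.9600
(b) P(X = 7) = 0.065520
(c) P(X ≤ 13) = 0.784981
(d) P(7 ≤ X ≤ 13) = 0.704708

We have X ~ Poisson(λ=10.96).

(a) Moments:
E[X] = 10.9600
Var(X) = 10.9600
σ = √Var(X) = 3.3106

(b) Point probability using PMF:
P(X = 7) = 0.065520

(c) Cumulative probability using CDF:
P(X ≤ 13) = F(13) = 0.784981

(d) Range probability:
P(7 ≤ X ≤ 13) = P(X ≤ 13) - P(X ≤ 6)
                   = F(13) - F(6)
                   = 0.784981 - 0.080273
                   = 0.704708

This means approximately 70.5% of outcomes fall in the interval [7, 13].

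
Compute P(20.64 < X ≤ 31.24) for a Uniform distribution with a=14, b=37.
0.460870

We have X ~ Uniform(a=14, b=37).

To find P(20.64 < X ≤ 31.24), we use:
P(20.64 < X ≤ 31.24) = P(X ≤ 31.24) - P(X ≤ 20.64)
                 = F(31.24) - F(20.64)
                 = 0.749565 - 0.288696
                 = 0.460870

So there's approximately a 46.1% chance that X falls in this range.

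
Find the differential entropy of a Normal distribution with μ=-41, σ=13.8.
4.0436 nats

We have X ~ Normal(μ=-41, σ=13.8).

The differential entropy measures the uncertainty or information content of the distribution.

For a Normal distribution with μ=-41, σ=13.8:
h(X) = 4.0436 nats

(In bits, this would be 5.8337 bits.)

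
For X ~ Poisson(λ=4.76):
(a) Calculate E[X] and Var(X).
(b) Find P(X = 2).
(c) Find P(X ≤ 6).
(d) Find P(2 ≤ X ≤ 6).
(a) E[X] = 4.7600, Var(X) = 4.7600
(b) P(X = 2) = 0.097038
(c) P(X ≤ 6) = 0.796368
(d) P(2 ≤ X ≤ 6) = 0.747030

We have X ~ Poisson(λ=4.76).

(a) Moments:
E[X] = 4.7600
Var(X) = 4.7600
σ = √Var(X) = 2.1817

(b) Point probability using PMF:
P(X = 2) = 0.097038

(c) Cumulative probability using CDF:
P(X ≤ 6) = F(6) = 0.796368

(d) Range probability:
P(2 ≤ X ≤ 6) = P(X ≤ 6) - P(X ≤ 1)
                   = F(6) - F(1)
                   = 0.796368 - 0.049338
                   = 0.747030

This means approximately 74.7% of outcomes fall in the interval [2, 6].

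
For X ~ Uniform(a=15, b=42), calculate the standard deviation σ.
7.7942

We have X ~ Uniform(a=15, b=42).

For a Uniform distribution with a=15, b=42:
σ = √Var(X) = 7.7942

The standard deviation is the square root of the variance.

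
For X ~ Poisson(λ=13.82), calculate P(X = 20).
0.026429

We have X ~ Poisson(λ=13.82).

For a Poisson distribution, the PMF gives us the probability of each outcome.

Using the PMF formula:
P(X = 20) = 0.026429

Rounded to 4 decimal places: 0.0264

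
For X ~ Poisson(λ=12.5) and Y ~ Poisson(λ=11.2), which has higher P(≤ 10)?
Y has higher probability (P(Y ≤ 10) = 0.4362 > P(X ≤ 10) = 0.2971)

Compute P(≤ 10) for each distribution:

X ~ Poisson(λ=12.5):
P(X ≤ 10) = 0.2971

Y ~ Poisson(λ=11.2):
P(Y ≤ 10) = 0.4362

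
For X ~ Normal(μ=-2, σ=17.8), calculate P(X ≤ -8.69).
0.353517

We have X ~ Normal(μ=-2, σ=17.8).

The CDF gives us P(X ≤ k).

Using the CDF:
P(X ≤ -8.69) = 0.353517

This means there's approximately a 35.4% chance that X is at most -8.69.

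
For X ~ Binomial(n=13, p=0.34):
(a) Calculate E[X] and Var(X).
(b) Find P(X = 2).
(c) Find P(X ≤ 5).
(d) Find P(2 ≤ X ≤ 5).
(a) E[X] = 4.4200, Var(X) = 2.9172
(b) P(X = 2) = 0.093333
(c) P(X ≤ 5) = 0.741917
(d) P(2 ≤ X ≤ 5) = 0.707212

We have X ~ Binomial(n=13, p=0.34).

(a) Moments:
E[X] = 4.4200
Var(X) = 2.9172
σ = √Var(X) = 1.7080

(b) Point probability using PMF:
P(X = 2) = 0.093333

(c) Cumulative probability using CDF:
P(X ≤ 5) = F(5) = 0.741917

(d) Range probability:
P(2 ≤ X ≤ 5) = P(X ≤ 5) - P(X ≤ 1)
                   = F(5) - F(1)
                   = 0.741917 - 0.034705
                   = 0.707212

This means approximately 70.7% of outcomes fall in the interval [2, 5].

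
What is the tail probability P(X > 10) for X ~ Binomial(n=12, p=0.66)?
0.049064

We have X ~ Binomial(n=12, p=0.66).

P(X > 10) = 1 - P(X ≤ 10)
                = 1 - F(10)
                = 1 - 0.950936
                = 0.049064

So there's approximately a 4.9% chance that X exceeds 10.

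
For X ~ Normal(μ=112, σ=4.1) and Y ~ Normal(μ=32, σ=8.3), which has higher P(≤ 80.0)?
Y has higher probability (P(Y ≤ 80.0) = 1.0000 > P(X ≤ 80.0) = 0.0000)

Compute P(≤ 80.0) for each distribution:

X ~ Normal(μ=112, σ=4.1):
P(X ≤ 80.0) = 0.0000

Y ~ Normal(μ=32, σ=8.3):
P(Y ≤ 80.0) = 1.0000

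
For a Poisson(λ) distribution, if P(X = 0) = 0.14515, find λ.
λ = 1.9300

For a Poisson(λ) distribution, the PMF at 0 is:
P(X = 0) = λ^0 e^(-λ) / 0! = e^(-λ)

Given P(X = 0) = 0.14515:
e^(-λ) = 0.14515
-λ = ln(0.14515)
λ = -ln(0.14515) = 1.9300

Verification: e^(-1.9300) = 0.14515 ✓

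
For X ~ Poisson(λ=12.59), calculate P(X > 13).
0.381979

We have X ~ Poisson(λ=12.59).

P(X > 13) = 1 - P(X ≤ 13)
                = 1 - F(13)
                = 1 - 0.618021
                = 0.381979

So there's approximately a 38.2% chance that X exceeds 13.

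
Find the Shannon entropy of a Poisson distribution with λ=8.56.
2.4821 nats

We have X ~ Poisson(λ=8.56).

The Shannon entropy measures the uncertainty or information content of the distribution.

For a Poisson distribution with λ=8.56:
H(X) = 2.4821 nats

(In bits, this would be 3.5809 bits.)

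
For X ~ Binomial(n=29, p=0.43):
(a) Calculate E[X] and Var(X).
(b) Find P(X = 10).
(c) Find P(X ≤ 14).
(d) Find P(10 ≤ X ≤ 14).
(a) E[X] = 12.4700, Var(X) = 7.1079
(b) P(X = 10) = 0.099538
(c) P(X ≤ 14) = 0.777634
(d) P(10 ≤ X ≤ 14) = 0.645619

We have X ~ Binomial(n=29, p=0.43).

(a) Moments:
E[X] = 12.4700
Var(X) = 7.1079
σ = √Var(X) = 2.6661

(b) Point probability using PMF:
P(X = 10) = 0.099538

(c) Cumulative probability using CDF:
P(X ≤ 14) = F(14) = 0.777634

(d) Range probability:
P(10 ≤ X ≤ 14) = P(X ≤ 14) - P(X ≤ 9)
                   = F(14) - F(9)
                   = 0.777634 - 0.132015
                   = 0.645619

This means approximately 64.6% of outcomes fall in the interval [10, 14].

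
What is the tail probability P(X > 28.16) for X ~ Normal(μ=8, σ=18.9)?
0.143061

We have X ~ Normal(μ=8, σ=18.9).

P(X > 28.16) = 1 - P(X ≤ 28.16)
                = 1 - F(28.16)
                = 1 - 0.856939
                = 0.143061

So there's approximately a 14.3% chance that X exceeds 28.16.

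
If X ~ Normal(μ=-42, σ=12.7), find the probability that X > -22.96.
0.066909

We have X ~ Normal(μ=-42, σ=12.7).

P(X > -22.96) = 1 - P(X ≤ -22.96)
                = 1 - F(-22.96)
                = 1 - 0.933091
                = 0.066909

So there's approximately a 6.7% chance that X exceeds -22.96.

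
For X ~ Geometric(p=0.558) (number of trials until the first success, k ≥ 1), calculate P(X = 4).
0.048184

We have X ~ Geometric(p=0.558) (number of trials until the first success, k ≥ 1).

For a Geometric distribution, the PMF gives us the probability of each outcome.

Using the PMF formula:
P(X = 4) = 0.048184

Rounded to 4 decimal places: 0.0482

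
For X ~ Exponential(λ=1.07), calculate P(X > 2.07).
0.109164

We have X ~ Exponential(λ=1.07).

P(X > 2.07) = 1 - P(X ≤ 2.07)
                = 1 - F(2.07)
                = 1 - 0.890836
                = 0.109164

So there's approximately a 10.9% chance that X exceeds 2.07.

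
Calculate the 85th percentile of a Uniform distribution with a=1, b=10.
8.6500

We have X ~ Uniform(a=1, b=10).

We want to find x such that P(X ≤ x) = 0.85.

This is the 85th percentile, which means 85% of values fall below this point.

Using the inverse CDF (quantile function):
x = F⁻¹(0.85) = 8.6500

Verification: P(X ≤ 8.6500) = 0.85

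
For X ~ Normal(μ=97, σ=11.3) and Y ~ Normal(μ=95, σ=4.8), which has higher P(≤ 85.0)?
X has higher probability (P(X ≤ 85.0) = 0.1441 > P(Y ≤ 85.0) = 0.0186)

Compute P(≤ 85.0) for each distribution:

X ~ Normal(μ=97, σ=11.3):
P(X ≤ 85.0) = 0.1441

Y ~ Normal(μ=95, σ=4.8):
P(Y ≤ 85.0) = 0.0186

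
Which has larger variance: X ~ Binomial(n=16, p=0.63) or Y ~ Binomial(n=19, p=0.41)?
Y has larger variance (4.5961 > 3.7296)

Compute the variance for each distribution:

X ~ Binomial(n=16, p=0.63):
Var(X) = 3.7296

Y ~ Binomial(n=19, p=0.41):
Var(Y) = 4.5961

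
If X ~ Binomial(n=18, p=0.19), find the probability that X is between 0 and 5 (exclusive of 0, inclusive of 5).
0.867809

We have X ~ Binomial(n=18, p=0.19).

To find P(0 < X ≤ 5), we use:
P(0 < X ≤ 5) = P(X ≤ 5) - P(X ≤ 0)
                 = F(5) - F(0)
                 = 0.890337 - 0.022528
                 = 0.867809

So there's approximately a 86.8% chance that X falls in this range.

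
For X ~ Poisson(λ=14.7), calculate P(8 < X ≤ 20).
0.885245

We have X ~ Poisson(λ=14.7).

To find P(8 < X ≤ 20), we use:
P(8 < X ≤ 20) = P(X ≤ 20) - P(X ≤ 8)
                 = F(20) - F(8)
                 = 0.928950 - 0.043704
                 = 0.885245

So there's approximately a 88.5% chance that X falls in this range.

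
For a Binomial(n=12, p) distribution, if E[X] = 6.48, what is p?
p = 0.54

For a Binomial(n, p) distribution:
E[X] = n × p

Given n = 12 and E[X] = 6.48:
6.48 = 12 × p
p = 6.48 / 12 = 0.54

Verification: Binomial(12, 0.54) has E[X] = 6.48 ✓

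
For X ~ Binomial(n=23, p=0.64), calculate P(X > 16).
0.222597

We have X ~ Binomial(n=23, p=0.64).

P(X > 16) = 1 - P(X ≤ 16)
                = 1 - F(16)
                = 1 - 0.777403
                = 0.222597

So there's approximately a 22.3% chance that X exceeds 16.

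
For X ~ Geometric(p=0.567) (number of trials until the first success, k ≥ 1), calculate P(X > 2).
0.187489

We have X ~ Geometric(p=0.567) (number of trials until the first success, k ≥ 1).

P(X > 2) = 1 - P(X ≤ 2)
                = 1 - F(2)
                = 1 - 0.812511
                = 0.187489

So there's approximately a 18.7% chance that X exceeds 2.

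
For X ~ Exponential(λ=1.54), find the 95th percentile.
1.9453

We have X ~ Exponential(λ=1.54).

We want to find x such that P(X ≤ x) = 0.95.

This is the 95th percentile, which means 95% of values fall below this point.

Using the inverse CDF (quantile function):
x = F⁻¹(0.95) = 1.9453

Verification: P(X ≤ 1.9453) = 0.95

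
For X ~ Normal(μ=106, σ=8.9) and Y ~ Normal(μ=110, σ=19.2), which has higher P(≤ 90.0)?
Y has higher probability (P(Y ≤ 90.0) = 0.1488 > P(X ≤ 90.0) = 0.0361)

Compute P(≤ 90.0) for each distribution:

X ~ Normal(μ=106, σ=8.9):
P(X ≤ 90.0) = 0.0361

Y ~ Normal(μ=110, σ=19.2):
P(Y ≤ 90.0) = 0.1488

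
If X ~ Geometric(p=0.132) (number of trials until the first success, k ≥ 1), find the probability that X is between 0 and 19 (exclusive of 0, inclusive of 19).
0.932099

We have X ~ Geometric(p=0.132) (number of trials until the first success, k ≥ 1).

To find P(0 < X ≤ 19), we use:
P(0 < X ≤ 19) = P(X ≤ 19) - P(X ≤ 0)
                 = F(19) - F(0)
                 = 0.932099 - 0.000000
                 = 0.932099

So there's approximately a 93.2% chance that X falls in this range.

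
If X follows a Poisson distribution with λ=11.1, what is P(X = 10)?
0.118249

We have X ~ Poisson(λ=11.1).

For a Poisson distribution, the PMF gives us the probability of each outcome.

Using the PMF formula:
P(X = 10) = 0.118249

Rounded to 4 decimal places: 0.1182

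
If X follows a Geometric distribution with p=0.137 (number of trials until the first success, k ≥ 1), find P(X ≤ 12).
0.829341

We have X ~ Geometric(p=0.137) (number of trials until the first success, k ≥ 1).

The CDF gives us P(X ≤ k).

Using the CDF:
P(X ≤ 12) = 0.829341

This means there's approximately a 82.9% chance that X is at most 12.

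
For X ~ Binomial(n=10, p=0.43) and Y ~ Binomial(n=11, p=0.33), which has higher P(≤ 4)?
Y has higher probability (P(Y ≤ 4) = 0.7193 > P(X ≤ 4) = 0.5564)

Compute P(≤ 4) for each distribution:

X ~ Binomial(n=10, p=0.43):
P(X ≤ 4) = 0.5564

Y ~ Binomial(n=11, p=0.33):
P(Y ≤ 4) = 0.7193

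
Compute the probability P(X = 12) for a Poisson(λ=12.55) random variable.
0.112978

We have X ~ Poisson(λ=12.55).

For a Poisson distribution, the PMF gives us the probability of each outcome.

Using the PMF formula:
P(X = 12) = 0.112978

Rounded to 4 decimal places: 0.1130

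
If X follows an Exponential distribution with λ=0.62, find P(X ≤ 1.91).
0.694009

We have X ~ Exponential(λ=0.62).

The CDF gives us P(X ≤ k).

Using the CDF:
P(X ≤ 1.91) = 0.694009

This means there's approximately a 69.4% chance that X is at most 1.91.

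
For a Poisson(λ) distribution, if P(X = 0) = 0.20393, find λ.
λ = 1.5900

For a Poisson(λ) distribution, the PMF at 0 is:
P(X = 0) = λ^0 e^(-λ) / 0! = e^(-λ)

Given P(X = 0) = 0.20393:
e^(-λ) = 0.20393
-λ = ln(0.20393)
λ = -ln(0.20393) = 1.5900

Verification: e^(-1.5900) = 0.20393 ✓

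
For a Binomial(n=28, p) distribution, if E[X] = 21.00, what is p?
p = 0.75

For a Binomial(n, p) distribution:
E[X] = n × p

Given n = 28 and E[X] = 21.00:
21.00 = 28 × p
p = 21.00 / 28 = 0.75

Verification: Binomial(28, 0.75) has E[X] = 21.00 ✓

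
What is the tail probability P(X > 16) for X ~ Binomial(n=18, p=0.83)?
0.163786

We have X ~ Binomial(n=18, p=0.83).

P(X > 16) = 1 - P(X ≤ 16)
                = 1 - F(16)
                = 1 - 0.836214
                = 0.163786

So there's approximately a 16.4% chance that X exceeds 16.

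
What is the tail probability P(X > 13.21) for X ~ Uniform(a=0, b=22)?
0.399545

We have X ~ Uniform(a=0, b=22).

P(X > 13.21) = 1 - P(X ≤ 13.21)
                = 1 - F(13.21)
                = 1 - 0.600455
                = 0.399545

So there's approximately a 40.0% chance that X exceeds 13.21.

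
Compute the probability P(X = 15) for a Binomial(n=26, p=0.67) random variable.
0.096103

We have X ~ Binomial(n=26, p=0.67).

For a Binomial distribution, the PMF gives us the probability of each outcome.

Using the PMF formula:
P(X = 15) = 0.096103

Rounded to 4 decimal places: 0.0961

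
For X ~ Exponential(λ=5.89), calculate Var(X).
0.0288

We have X ~ Exponential(λ=5.89).

For an Exponential distribution with λ=5.89:
Var(X) = 0.0288

The variance measures the spread of the distribution around the mean.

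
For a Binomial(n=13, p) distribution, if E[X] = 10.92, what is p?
p = 0.84

For a Binomial(n, p) distribution:
E[X] = n × p

Given n = 13 and E[X] = 10.92:
10.92 = 13 × p
p = 10.92 / 13 = 0.84

Verification: Binomial(13, 0.84) has E[X] = 10.92 ✓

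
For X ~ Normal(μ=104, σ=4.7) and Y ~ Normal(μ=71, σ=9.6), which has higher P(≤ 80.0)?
Y has higher probability (P(Y ≤ 80.0) = 0.8257 > P(X ≤ 80.0) = 0.0000)

Compute P(≤ 80.0) for each distribution:

X ~ Normal(μ=104, σ=4.7):
P(X ≤ 80.0) = 0.0000

Y ~ Normal(μ=71, σ=9.6):
P(Y ≤ 80.0) = 0.8257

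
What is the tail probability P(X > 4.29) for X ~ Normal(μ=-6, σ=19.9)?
0.302548

We have X ~ Normal(μ=-6, σ=19.9).

P(X > 4.29) = 1 - P(X ≤ 4.29)
                = 1 - F(4.29)
                = 1 - 0.697452
                = 0.302548

So there's approximately a 30.3% chance that X exceeds 4.29.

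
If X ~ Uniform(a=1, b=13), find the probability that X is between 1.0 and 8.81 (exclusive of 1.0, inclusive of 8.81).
0.650833

We have X ~ Uniform(a=1, b=13).

To find P(1.0 < X ≤ 8.81), we use:
P(1.0 < X ≤ 8.81) = P(X ≤ 8.81) - P(X ≤ 1.0)
                 = F(8.81) - F(1.0)
                 = 0.650833 - 0.000000
                 = 0.650833

So there's approximately a 65.1% chance that X falls in this range.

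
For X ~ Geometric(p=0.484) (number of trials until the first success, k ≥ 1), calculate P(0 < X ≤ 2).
0.733744

We have X ~ Geometric(p=0.484) (number of trials until the first success, k ≥ 1).

To find P(0 < X ≤ 2), we use:
P(0 < X ≤ 2) = P(X ≤ 2) - P(X ≤ 0)
                 = F(2) - F(0)
                 = 0.733744 - 0.000000
                 = 0.733744

So there's approximately a 73.4% chance that X falls in this range.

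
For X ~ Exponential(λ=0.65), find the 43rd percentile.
0.8648

We have X ~ Exponential(λ=0.65).

We want to find x such that P(X ≤ x) = 0.43.

This is the 43rd percentile, which means 43% of values fall below this point.

Using the inverse CDF (quantile function):
x = F⁻¹(0.43) = 0.8648

Verification: P(X ≤ 0.8648) = 0.43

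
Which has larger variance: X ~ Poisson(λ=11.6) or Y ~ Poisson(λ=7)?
X has larger variance (11.6000 > 7.0000)

Compute the variance for each distribution:

X ~ Poisson(λ=11.6):
Var(X) = 11.6000

Y ~ Poisson(λ=7):
Var(Y) = 7.0000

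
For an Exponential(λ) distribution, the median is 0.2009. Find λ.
λ = 3.4502

For X ~ Exponential(λ), the CDF is F(x) = 1 - e^(-λx).
The median m satisfies F(m) = 0.5:
1 - e^(-λm) = 0.5
e^(-λm) = 0.5
λm = ln(2)
m = ln(2) / λ

Given m = 0.2009:
λ = ln(2) / 0.2009 = 0.693147 / 0.2009 = 3.4502

Verification: ln(2) / 3.4502 = 0.2009 ✓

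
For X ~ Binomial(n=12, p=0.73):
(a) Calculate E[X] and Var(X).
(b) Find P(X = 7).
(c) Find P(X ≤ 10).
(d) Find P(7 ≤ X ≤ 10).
(a) E[X] = 8.7600, Var(X) = 2.3652
(b) P(X = 7) = 0.125546
(c) P(X ≤ 10) = 0.875451
(d) P(7 ≤ X ≤ 10) = 0.799402

We have X ~ Binomial(n=12, p=0.73).

(a) Moments:
E[X] = 8.7600
Var(X) = 2.3652
σ = √Var(X) = 1.5379

(b) Point probability using PMF:
P(X = 7) = 0.125546

(c) Cumulative probability using CDF:
P(X ≤ 10) = F(10) = 0.875451

(d) Range probability:
P(7 ≤ X ≤ 10) = P(X ≤ 10) - P(X ≤ 6)
                   = F(10) - F(6)
                   = 0.875451 - 0.076049
                   = 0.799402

This means approximately 79.9% of outcomes fall in the interval [7, 10].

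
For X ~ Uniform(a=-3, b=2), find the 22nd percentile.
-1.9000

We have X ~ Uniform(a=-3, b=2).

We want to find x such that P(X ≤ x) = 0.22.

This is the 22nd percentile, which means 22% of values fall below this point.

Using the inverse CDF (quantile function):
x = F⁻¹(0.22) = -1.9000

Verification: P(X ≤ -1.9000) = 0.22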